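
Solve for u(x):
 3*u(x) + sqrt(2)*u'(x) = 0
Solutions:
 u(x) = C1*exp(-3*sqrt(2)*x/2)


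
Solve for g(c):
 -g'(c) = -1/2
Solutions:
 g(c) = C1 + c/2


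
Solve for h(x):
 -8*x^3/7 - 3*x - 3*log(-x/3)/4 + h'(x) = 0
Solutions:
 h(x) = C1 + 2*x^4/7 + 3*x^2/2 + 3*x*log(-x)/4 + 3*x*(-log(3) - 1)/4


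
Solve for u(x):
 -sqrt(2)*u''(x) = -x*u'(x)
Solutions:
 u(x) = C1 + C2*erfi(2^(1/4)*x/2)


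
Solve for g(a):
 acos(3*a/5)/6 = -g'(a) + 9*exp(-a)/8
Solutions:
 g(a) = C1 - a*acos(3*a/5)/6 + sqrt(25 - 9*a^2)/18 - 9*exp(-a)/8


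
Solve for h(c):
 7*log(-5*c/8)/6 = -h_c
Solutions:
 h(c) = C1 - 7*c*log(-c)/6 + 7*c*(-log(5) + 1 + 3*log(2))/6


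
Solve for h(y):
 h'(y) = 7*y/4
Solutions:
 h(y) = C1 + 7*y^2/8


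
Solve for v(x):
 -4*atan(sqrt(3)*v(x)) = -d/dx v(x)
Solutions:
 Integral(1/atan(sqrt(3)*_y), (_y, v(x))) = C1 + 4*x


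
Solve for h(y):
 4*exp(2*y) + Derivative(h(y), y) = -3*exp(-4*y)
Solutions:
 h(y) = C1 - 2*exp(2*y) + 3*exp(-4*y)/4


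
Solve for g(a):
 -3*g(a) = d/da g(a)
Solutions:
 g(a) = C1*exp(-3*a)


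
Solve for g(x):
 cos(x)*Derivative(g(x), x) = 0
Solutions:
 g(x) = C1


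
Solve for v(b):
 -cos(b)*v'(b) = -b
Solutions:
 v(b) = C1 + Integral(b/cos(b), b)


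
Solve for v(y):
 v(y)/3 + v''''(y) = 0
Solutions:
 v(y) = (C1*sin(sqrt(2)*3^(3/4)*y/6) + C2*cos(sqrt(2)*3^(3/4)*y/6))*exp(-sqrt(2)*3^(3/4)*y/6) + (C3*sin(sqrt(2)*3^(3/4)*y/6) + C4*cos(sqrt(2)*3^(3/4)*y/6))*exp(sqrt(2)*3^(3/4)*y/6)


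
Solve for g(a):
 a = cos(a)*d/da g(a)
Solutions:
 g(a) = C1 + Integral(a/cos(a), a)


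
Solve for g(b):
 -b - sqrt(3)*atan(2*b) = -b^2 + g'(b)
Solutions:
 g(b) = C1 + b^3/3 - b^2/2 - sqrt(3)*(b*atan(2*b) - log(4*b^2 + 1)/4)


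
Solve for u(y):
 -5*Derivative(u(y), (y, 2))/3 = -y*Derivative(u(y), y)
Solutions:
 u(y) = C1 + C2*erfi(sqrt(30)*y/10)


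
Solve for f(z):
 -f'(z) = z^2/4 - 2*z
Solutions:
 f(z) = C1 - z^3/12 + z^2


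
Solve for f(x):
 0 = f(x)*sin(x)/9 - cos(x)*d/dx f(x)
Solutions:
 f(x) = C1/cos(x)^(1/9)


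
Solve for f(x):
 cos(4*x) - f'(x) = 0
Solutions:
 f(x) = C1 + sin(4*x)/4


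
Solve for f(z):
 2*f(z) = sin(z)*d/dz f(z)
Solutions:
 f(z) = C1*(cos(z) - 1)/(cos(z) + 1)


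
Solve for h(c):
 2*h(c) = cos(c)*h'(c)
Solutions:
 h(c) = C1*(sin(c) + 1)/(sin(c) - 1)


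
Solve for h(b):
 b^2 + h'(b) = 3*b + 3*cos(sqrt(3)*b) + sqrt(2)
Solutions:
 h(b) = C1 - b^3/3 + 3*b^2/2 + sqrt(2)*b + sqrt(3)*sin(sqrt(3)*b)


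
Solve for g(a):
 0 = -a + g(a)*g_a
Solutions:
 g(a) = -sqrt(C1 + a^2)
 g(a) = sqrt(C1 + a^2)


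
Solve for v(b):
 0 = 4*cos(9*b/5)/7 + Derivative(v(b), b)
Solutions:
 v(b) = C1 - 20*sin(9*b/5)/63


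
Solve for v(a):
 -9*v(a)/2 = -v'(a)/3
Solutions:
 v(a) = C1*exp(27*a/2)


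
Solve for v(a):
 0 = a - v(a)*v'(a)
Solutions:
 v(a) = -sqrt(C1 + a^2)
 v(a) = sqrt(C1 + a^2)


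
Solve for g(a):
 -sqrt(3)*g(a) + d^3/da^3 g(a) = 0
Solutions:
 g(a) = C3*exp(3^(1/6)*a) + (C1*sin(3^(2/3)*a/2) + C2*cos(3^(2/3)*a/2))*exp(-3^(1/6)*a/2)


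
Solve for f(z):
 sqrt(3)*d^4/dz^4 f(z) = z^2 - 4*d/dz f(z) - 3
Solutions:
 f(z) = C1 + C4*exp(-2^(2/3)*3^(5/6)*z/3) + z^3/12 - 3*z/4 + (C2*sin(2^(2/3)*3^(1/3)*z/2) + C3*cos(2^(2/3)*3^(1/3)*z/2))*exp(2^(2/3)*3^(5/6)*z/6)


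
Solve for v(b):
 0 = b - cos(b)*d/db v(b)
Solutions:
 v(b) = C1 + Integral(b/cos(b), b)


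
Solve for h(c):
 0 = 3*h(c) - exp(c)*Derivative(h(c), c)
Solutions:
 h(c) = C1*exp(-3*exp(-c))


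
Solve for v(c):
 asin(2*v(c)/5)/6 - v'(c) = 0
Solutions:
 Integral(1/asin(2*_y/5), (_y, v(c))) = C1 + c/6


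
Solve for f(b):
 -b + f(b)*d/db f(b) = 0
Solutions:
 f(b) = -sqrt(C1 + b^2)
 f(b) = sqrt(C1 + b^2)


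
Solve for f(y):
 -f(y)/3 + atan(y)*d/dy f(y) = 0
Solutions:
 f(y) = C1*exp(Integral(1/atan(y), y)/3)


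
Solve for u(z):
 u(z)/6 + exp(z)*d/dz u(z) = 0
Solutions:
 u(z) = C1*exp(exp(-z)/6)


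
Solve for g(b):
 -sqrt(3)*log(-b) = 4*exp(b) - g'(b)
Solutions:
 g(b) = C1 + sqrt(3)*b*log(-b) - sqrt(3)*b + 4*exp(b)


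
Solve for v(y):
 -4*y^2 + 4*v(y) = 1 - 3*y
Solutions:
 v(y) = y^2 - 3*y/4 + 1/4


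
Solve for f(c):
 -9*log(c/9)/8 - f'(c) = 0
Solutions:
 f(c) = C1 - 9*c*log(c)/8 + 9*c/8 + 9*c*log(3)/4


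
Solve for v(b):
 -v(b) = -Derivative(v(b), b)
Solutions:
 v(b) = C1*exp(b)


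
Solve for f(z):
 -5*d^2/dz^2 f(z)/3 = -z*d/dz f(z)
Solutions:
 f(z) = C1 + C2*erfi(sqrt(30)*z/10)


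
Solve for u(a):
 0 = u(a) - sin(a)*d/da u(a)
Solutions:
 u(a) = C1*sqrt(cos(a) - 1)/sqrt(cos(a) + 1)


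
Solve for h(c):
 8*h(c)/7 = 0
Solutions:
 h(c) = 0


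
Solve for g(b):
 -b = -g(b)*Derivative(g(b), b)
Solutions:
 g(b) = -sqrt(C1 + b^2)
 g(b) = sqrt(C1 + b^2)


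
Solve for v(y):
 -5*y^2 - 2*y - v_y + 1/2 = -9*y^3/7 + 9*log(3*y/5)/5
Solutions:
 v(y) = C1 + 9*y^4/28 - 5*y^3/3 - y^2 - 9*y*log(y)/5 - 9*y*log(3)/5 + 23*y/10 + 9*y*log(5)/5


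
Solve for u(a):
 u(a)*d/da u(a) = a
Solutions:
 u(a) = -sqrt(C1 + a^2)
 u(a) = sqrt(C1 + a^2)


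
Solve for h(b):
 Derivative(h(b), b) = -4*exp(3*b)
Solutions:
 h(b) = C1 - 4*exp(3*b)/3


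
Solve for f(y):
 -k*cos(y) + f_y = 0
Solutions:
 f(y) = C1 + k*sin(y)


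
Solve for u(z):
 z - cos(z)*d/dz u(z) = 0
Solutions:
 u(z) = C1 + Integral(z/cos(z), z)


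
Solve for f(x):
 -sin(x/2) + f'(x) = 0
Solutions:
 f(x) = C1 - 2*cos(x/2)


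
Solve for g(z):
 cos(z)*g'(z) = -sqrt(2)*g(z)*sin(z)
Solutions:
 g(z) = C1*cos(z)^(sqrt(2))


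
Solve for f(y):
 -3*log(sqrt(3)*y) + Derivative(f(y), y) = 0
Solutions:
 f(y) = C1 + 3*y*log(y) - 3*y + 3*y*log(3)/2


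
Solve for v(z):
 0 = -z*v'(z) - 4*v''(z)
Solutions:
 v(z) = C1 + C2*erf(sqrt(2)*z/4)


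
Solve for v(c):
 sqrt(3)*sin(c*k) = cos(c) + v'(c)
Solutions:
 v(c) = C1 - sin(c) - sqrt(3)*cos(c*k)/k


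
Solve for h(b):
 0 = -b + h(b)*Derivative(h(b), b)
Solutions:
 h(b) = -sqrt(C1 + b^2)
 h(b) = sqrt(C1 + b^2)


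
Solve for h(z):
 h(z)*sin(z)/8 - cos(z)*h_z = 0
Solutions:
 h(z) = C1/cos(z)^(1/8)


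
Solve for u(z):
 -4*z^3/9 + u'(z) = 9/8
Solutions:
 u(z) = C1 + z^4/9 + 9*z/8


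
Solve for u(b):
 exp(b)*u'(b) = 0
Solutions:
 u(b) = C1


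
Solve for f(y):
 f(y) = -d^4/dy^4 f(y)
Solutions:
 f(y) = (C1*sin(sqrt(2)*y/2) + C2*cos(sqrt(2)*y/2))*exp(-sqrt(2)*y/2) + (C3*sin(sqrt(2)*y/2) + C4*cos(sqrt(2)*y/2))*exp(sqrt(2)*y/2)


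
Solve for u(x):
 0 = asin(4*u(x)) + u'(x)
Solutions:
 Integral(1/asin(4*_y), (_y, u(x))) = C1 - x


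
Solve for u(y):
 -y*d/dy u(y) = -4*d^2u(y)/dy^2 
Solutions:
 u(y) = C1 + C2*erfi(sqrt(2)*y/4)


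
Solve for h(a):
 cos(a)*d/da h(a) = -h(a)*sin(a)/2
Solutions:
 h(a) = C1*sqrt(cos(a))


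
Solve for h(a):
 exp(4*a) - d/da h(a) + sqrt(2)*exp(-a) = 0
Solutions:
 h(a) = C1 + exp(4*a)/4 - sqrt(2)*exp(-a)


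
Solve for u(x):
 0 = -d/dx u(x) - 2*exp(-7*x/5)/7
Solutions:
 u(x) = C1 + 10*exp(-7*x/5)/49


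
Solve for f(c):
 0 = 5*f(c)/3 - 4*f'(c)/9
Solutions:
 f(c) = C1*exp(15*c/4)


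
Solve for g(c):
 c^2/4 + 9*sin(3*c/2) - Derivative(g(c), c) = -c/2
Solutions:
 g(c) = C1 + c^3/12 + c^2/4 - 6*cos(3*c/2)


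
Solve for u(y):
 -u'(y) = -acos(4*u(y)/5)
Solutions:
 Integral(1/acos(4*_y/5), (_y, u(y))) = C1 + y


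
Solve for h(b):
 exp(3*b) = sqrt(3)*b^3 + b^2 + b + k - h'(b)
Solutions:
 h(b) = C1 + sqrt(3)*b^4/4 + b^3/3 + b^2/2 + b*k - exp(3*b)/3


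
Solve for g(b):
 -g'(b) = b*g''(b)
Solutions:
 g(b) = C1 + C2*log(b)


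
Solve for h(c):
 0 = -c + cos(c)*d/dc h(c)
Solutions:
 h(c) = C1 + Integral(c/cos(c), c)


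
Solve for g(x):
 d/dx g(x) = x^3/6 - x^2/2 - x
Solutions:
 g(x) = C1 + x^4/24 - x^3/6 - x^2/2


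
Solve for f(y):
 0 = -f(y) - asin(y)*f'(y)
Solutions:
 f(y) = C1*exp(-Integral(1/asin(y), y))


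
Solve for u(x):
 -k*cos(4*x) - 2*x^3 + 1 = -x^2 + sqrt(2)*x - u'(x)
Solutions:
 u(x) = C1 + k*sin(4*x)/4 + x^4/2 - x^3/3 + sqrt(2)*x^2/2 - x


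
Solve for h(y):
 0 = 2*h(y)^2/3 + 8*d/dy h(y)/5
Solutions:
 h(y) = 12/(C1 + 5*y)


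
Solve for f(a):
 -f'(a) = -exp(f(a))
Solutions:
 f(a) = log(-1/(C1 + a))


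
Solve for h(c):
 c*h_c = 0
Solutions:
 h(c) = C1


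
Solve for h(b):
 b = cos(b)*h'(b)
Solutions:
 h(b) = C1 + Integral(b/cos(b), b)


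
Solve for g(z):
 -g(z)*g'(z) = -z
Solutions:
 g(z) = -sqrt(C1 + z^2)
 g(z) = sqrt(C1 + z^2)


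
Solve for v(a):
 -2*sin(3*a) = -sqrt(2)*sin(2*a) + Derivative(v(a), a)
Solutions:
 v(a) = C1 - sqrt(2)*cos(2*a)/2 + 2*cos(3*a)/3


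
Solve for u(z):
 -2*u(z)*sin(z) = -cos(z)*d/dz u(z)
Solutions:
 u(z) = C1/cos(z)^2


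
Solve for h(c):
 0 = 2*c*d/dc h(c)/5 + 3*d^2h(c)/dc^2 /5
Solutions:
 h(c) = C1 + C2*erf(sqrt(3)*c/3)


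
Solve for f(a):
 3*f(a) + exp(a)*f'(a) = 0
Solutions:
 f(a) = C1*exp(3*exp(-a))


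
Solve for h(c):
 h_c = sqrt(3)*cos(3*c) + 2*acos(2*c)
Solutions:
 h(c) = C1 + 2*c*acos(2*c) - sqrt(1 - 4*c^2) + sqrt(3)*sin(3*c)/3


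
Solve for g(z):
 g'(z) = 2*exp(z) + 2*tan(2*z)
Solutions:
 g(z) = C1 + 2*exp(z) - log(cos(2*z))


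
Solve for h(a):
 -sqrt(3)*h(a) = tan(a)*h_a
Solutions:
 h(a) = C1/sin(a)^(sqrt(3))


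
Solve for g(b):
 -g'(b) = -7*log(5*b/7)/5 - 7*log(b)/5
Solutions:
 g(b) = C1 + 14*b*log(b)/5 - 14*b/5 - 7*b*log(7)/5 + 7*b*log(5)/5


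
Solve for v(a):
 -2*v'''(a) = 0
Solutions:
 v(a) = C1 + C2*a + C3*a^2


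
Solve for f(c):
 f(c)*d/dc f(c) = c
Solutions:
 f(c) = -sqrt(C1 + c^2)
 f(c) = sqrt(C1 + c^2)


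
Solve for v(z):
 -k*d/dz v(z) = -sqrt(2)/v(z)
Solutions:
 v(z) = -sqrt(C1 + 2*sqrt(2)*z/k)
 v(z) = sqrt(C1 + 2*sqrt(2)*z/k)


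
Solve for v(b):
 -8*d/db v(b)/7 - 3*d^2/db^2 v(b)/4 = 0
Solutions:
 v(b) = C1 + C2*exp(-32*b/21)


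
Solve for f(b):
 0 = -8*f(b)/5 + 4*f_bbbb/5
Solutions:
 f(b) = C1*exp(-2^(1/4)*b) + C2*exp(2^(1/4)*b) + C3*sin(2^(1/4)*b) + C4*cos(2^(1/4)*b)


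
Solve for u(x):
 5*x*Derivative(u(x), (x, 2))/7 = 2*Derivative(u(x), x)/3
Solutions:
 u(x) = C1 + C2*x^(29/15)


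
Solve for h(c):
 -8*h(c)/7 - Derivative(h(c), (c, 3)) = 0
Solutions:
 h(c) = C3*exp(-2*7^(2/3)*c/7) + (C1*sin(sqrt(3)*7^(2/3)*c/7) + C2*cos(sqrt(3)*7^(2/3)*c/7))*exp(7^(2/3)*c/7)


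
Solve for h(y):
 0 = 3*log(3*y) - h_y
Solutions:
 h(y) = C1 + 3*y*log(y) - 3*y + y*log(27)


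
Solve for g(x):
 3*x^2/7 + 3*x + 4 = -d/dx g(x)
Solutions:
 g(x) = C1 - x^3/7 - 3*x^2/2 - 4*x


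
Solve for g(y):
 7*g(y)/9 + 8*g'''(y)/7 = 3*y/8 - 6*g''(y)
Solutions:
 g(y) = C1*exp(y*(-42 + 21*63^(1/3)/(2*sqrt(130) + 67)^(1/3) + 147^(1/3)*(2*sqrt(130) + 67)^(1/3))/24)*sin(3^(1/6)*7^(1/3)*y*(-3^(2/3)*7^(1/3)*(2*sqrt(130) + 67)^(1/3) + 63/(2*sqrt(130) + 67)^(1/3))/24) + C2*exp(y*(-42 + 21*63^(1/3)/(2*sqrt(130) + 67)^(1/3) + 147^(1/3)*(2*sqrt(130) + 67)^(1/3))/24)*cos(3^(1/6)*7^(1/3)*y*(-3^(2/3)*7^(1/3)*(2*sqrt(130) + 67)^(1/3) + 63/(2*sqrt(130) + 67)^(1/3))/24) + C3*exp(-y*(21*63^(1/3)/(2*sqrt(130) + 67)^(1/3) + 21 + 147^(1/3)*(2*sqrt(130) + 67)^(1/3))/12) + 27*y/56


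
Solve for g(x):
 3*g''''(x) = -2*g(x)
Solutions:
 g(x) = (C1*sin(6^(3/4)*x/6) + C2*cos(6^(3/4)*x/6))*exp(-6^(3/4)*x/6) + (C3*sin(6^(3/4)*x/6) + C4*cos(6^(3/4)*x/6))*exp(6^(3/4)*x/6)


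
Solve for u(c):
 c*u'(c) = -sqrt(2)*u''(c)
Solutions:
 u(c) = C1 + C2*erf(2^(1/4)*c/2)


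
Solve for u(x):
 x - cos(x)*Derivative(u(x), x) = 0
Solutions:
 u(x) = C1 + Integral(x/cos(x), x)


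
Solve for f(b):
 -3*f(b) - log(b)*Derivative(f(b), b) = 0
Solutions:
 f(b) = C1*exp(-3*li(b))


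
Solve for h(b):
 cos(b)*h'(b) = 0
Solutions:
 h(b) = C1


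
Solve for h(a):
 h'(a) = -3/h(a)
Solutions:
 h(a) = -sqrt(C1 - 6*a)
 h(a) = sqrt(C1 - 6*a)


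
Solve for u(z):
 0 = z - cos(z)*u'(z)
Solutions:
 u(z) = C1 + Integral(z/cos(z), z)


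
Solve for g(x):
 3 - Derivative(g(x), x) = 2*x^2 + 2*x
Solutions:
 g(x) = C1 - 2*x^3/3 - x^2 + 3*x


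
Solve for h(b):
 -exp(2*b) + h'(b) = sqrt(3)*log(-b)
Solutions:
 h(b) = C1 + sqrt(3)*b*log(-b) - sqrt(3)*b + exp(2*b)/2


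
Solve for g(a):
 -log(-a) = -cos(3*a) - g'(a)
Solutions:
 g(a) = C1 + a*log(-a) - a - sin(3*a)/3


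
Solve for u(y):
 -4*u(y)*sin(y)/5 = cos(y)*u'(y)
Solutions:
 u(y) = C1*cos(y)^(4/5)


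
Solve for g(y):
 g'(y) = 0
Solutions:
 g(y) = C1


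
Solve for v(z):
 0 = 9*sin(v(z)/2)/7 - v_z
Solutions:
 -9*z/7 + log(cos(v(z)/2) - 1) - log(cos(v(z)/2) + 1) = C1


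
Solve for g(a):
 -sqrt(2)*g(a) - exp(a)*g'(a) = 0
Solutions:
 g(a) = C1*exp(sqrt(2)*exp(-a))


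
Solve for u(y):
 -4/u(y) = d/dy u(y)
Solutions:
 u(y) = -sqrt(C1 - 8*y)
 u(y) = sqrt(C1 - 8*y)


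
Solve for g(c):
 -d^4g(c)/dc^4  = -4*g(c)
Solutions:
 g(c) = C1*exp(-sqrt(2)*c) + C2*exp(sqrt(2)*c) + C3*sin(sqrt(2)*c) + C4*cos(sqrt(2)*c)


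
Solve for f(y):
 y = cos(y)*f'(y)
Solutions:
 f(y) = C1 + Integral(y/cos(y), y)


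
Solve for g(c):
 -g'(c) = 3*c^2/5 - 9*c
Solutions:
 g(c) = C1 - c^3/5 + 9*c^2/2


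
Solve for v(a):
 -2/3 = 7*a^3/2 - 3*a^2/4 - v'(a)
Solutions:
 v(a) = C1 + 7*a^4/8 - a^3/4 + 2*a/3


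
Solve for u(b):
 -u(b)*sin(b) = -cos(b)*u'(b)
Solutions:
 u(b) = C1/cos(b)


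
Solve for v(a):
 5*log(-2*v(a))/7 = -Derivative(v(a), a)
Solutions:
 7*Integral(1/(log(-_y) + log(2)), (_y, v(a)))/5 = C1 - a


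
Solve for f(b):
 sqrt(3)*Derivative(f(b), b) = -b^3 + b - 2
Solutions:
 f(b) = C1 - sqrt(3)*b^4/12 + sqrt(3)*b^2/6 - 2*sqrt(3)*b/3


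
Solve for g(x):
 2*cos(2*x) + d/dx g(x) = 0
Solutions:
 g(x) = C1 - sin(2*x)


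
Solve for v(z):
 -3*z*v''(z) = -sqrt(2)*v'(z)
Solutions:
 v(z) = C1 + C2*z^(sqrt(2)/3 + 1)


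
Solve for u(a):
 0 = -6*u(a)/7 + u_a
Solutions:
 u(a) = C1*exp(6*a/7)


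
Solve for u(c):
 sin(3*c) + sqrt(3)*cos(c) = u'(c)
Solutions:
 u(c) = C1 + sqrt(3)*sin(c) - cos(3*c)/3


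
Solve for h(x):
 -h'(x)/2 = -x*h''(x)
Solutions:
 h(x) = C1 + C2*x^(3/2)


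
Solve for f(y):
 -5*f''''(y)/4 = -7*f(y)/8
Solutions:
 f(y) = C1*exp(-10^(3/4)*7^(1/4)*y/10) + C2*exp(10^(3/4)*7^(1/4)*y/10) + C3*sin(10^(3/4)*7^(1/4)*y/10) + C4*cos(10^(3/4)*7^(1/4)*y/10)


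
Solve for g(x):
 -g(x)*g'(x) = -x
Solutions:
 g(x) = -sqrt(C1 + x^2)
 g(x) = sqrt(C1 + x^2)


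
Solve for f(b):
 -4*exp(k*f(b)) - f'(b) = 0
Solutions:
 f(b) = Piecewise((log(1/(C1*k + 4*b*k))/k, Ne(k, 0)), (nan, True))
 f(b) = Piecewise((C1 - 4*b, Eq(k, 0)), (nan, True))


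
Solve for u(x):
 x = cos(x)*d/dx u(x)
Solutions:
 u(x) = C1 + Integral(x/cos(x), x)


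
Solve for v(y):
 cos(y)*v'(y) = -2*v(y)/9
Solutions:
 v(y) = C1*(sin(y) - 1)^(1/9)/(sin(y) + 1)^(1/9)


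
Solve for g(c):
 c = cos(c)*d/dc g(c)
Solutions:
 g(c) = C1 + Integral(c/cos(c), c)


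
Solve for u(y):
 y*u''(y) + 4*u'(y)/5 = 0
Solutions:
 u(y) = C1 + C2*y^(1/5)


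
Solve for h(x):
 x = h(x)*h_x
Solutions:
 h(x) = -sqrt(C1 + x^2)
 h(x) = sqrt(C1 + x^2)


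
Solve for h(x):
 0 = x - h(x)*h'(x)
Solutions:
 h(x) = -sqrt(C1 + x^2)
 h(x) = sqrt(C1 + x^2)


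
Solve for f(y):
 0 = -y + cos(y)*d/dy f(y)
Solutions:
 f(y) = C1 + Integral(y/cos(y), y)


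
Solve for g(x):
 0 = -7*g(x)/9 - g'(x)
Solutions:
 g(x) = C1*exp(-7*x/9)


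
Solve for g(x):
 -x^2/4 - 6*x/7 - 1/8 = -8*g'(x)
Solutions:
 g(x) = C1 + x^3/96 + 3*x^2/56 + x/64


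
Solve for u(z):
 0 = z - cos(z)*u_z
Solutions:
 u(z) = C1 + Integral(z/cos(z), z)


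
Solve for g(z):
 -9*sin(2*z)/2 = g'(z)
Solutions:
 g(z) = C1 + 9*cos(2*z)/4


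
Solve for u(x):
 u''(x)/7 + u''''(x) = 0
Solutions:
 u(x) = C1 + C2*x + C3*sin(sqrt(7)*x/7) + C4*cos(sqrt(7)*x/7)


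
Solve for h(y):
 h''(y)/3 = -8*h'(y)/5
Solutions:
 h(y) = C1 + C2*exp(-24*y/5)


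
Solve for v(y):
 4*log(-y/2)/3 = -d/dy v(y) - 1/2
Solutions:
 v(y) = C1 - 4*y*log(-y)/3 + y*(5 + 8*log(2))/6


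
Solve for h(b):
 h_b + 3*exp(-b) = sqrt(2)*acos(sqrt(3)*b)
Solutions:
 h(b) = C1 + sqrt(2)*b*acos(sqrt(3)*b) - sqrt(6)*sqrt(1 - 3*b^2)/3 + 3*exp(-b)


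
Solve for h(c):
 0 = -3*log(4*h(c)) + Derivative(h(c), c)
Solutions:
 -Integral(1/(log(_y) + 2*log(2)), (_y, h(c)))/3 = C1 - c


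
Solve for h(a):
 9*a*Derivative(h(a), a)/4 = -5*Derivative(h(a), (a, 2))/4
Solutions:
 h(a) = C1 + C2*erf(3*sqrt(10)*a/10)


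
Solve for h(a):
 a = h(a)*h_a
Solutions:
 h(a) = -sqrt(C1 + a^2)
 h(a) = sqrt(C1 + a^2)


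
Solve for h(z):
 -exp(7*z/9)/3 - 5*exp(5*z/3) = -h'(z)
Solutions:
 h(z) = C1 + 3*exp(7*z/9)/7 + 3*exp(5*z/3)


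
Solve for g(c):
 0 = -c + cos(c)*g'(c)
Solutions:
 g(c) = C1 + Integral(c/cos(c), c)


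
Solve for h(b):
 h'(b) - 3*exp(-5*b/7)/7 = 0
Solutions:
 h(b) = C1 - 3*exp(-5*b/7)/5


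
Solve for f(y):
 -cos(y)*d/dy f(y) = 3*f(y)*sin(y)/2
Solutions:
 f(y) = C1*cos(y)^(3/2)


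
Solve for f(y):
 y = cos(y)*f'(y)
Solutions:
 f(y) = C1 + Integral(y/cos(y), y)


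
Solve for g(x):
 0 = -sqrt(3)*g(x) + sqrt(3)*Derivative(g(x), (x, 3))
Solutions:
 g(x) = C3*exp(x) + (C1*sin(sqrt(3)*x/2) + C2*cos(sqrt(3)*x/2))*exp(-x/2)


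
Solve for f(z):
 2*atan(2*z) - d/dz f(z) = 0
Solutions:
 f(z) = C1 + 2*z*atan(2*z) - log(4*z^2 + 1)/2


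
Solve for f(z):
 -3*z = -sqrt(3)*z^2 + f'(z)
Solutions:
 f(z) = C1 + sqrt(3)*z^3/3 - 3*z^2/2


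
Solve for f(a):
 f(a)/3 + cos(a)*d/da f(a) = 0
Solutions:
 f(a) = C1*(sin(a) - 1)^(1/6)/(sin(a) + 1)^(1/6)


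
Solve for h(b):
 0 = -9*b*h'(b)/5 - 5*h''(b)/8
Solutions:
 h(b) = C1 + C2*erf(6*b/5)


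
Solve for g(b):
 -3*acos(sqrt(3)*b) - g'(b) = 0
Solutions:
 g(b) = C1 - 3*b*acos(sqrt(3)*b) + sqrt(3)*sqrt(1 - 3*b^2)


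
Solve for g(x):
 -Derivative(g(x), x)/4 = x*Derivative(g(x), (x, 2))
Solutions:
 g(x) = C1 + C2*x^(3/4)


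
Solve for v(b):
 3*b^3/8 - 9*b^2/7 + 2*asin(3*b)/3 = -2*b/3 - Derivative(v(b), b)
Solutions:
 v(b) = C1 - 3*b^4/32 + 3*b^3/7 - b^2/3 - 2*b*asin(3*b)/3 - 2*sqrt(1 - 9*b^2)/9


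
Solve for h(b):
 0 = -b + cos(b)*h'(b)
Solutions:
 h(b) = C1 + Integral(b/cos(b), b)


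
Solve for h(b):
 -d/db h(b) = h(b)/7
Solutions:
 h(b) = C1*exp(-b/7)


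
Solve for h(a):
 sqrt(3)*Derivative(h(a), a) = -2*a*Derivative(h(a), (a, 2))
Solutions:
 h(a) = C1 + C2*a^(1 - sqrt(3)/2)


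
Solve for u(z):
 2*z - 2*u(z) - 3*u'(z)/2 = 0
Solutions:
 u(z) = C1*exp(-4*z/3) + z - 3/4


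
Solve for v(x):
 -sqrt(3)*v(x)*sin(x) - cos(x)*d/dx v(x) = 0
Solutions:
 v(x) = C1*cos(x)^(sqrt(3))


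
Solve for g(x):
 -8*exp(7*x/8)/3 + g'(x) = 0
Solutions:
 g(x) = C1 + 64*exp(7*x/8)/21


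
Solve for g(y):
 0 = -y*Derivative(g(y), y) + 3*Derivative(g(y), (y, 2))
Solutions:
 g(y) = C1 + C2*erfi(sqrt(6)*y/6)


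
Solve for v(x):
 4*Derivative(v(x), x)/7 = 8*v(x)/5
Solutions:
 v(x) = C1*exp(14*x/5)


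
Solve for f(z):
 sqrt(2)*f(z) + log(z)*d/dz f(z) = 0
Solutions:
 f(z) = C1*exp(-sqrt(2)*li(z))


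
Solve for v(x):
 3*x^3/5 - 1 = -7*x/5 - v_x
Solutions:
 v(x) = C1 - 3*x^4/20 - 7*x^2/10 + x


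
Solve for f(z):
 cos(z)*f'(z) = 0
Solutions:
 f(z) = C1


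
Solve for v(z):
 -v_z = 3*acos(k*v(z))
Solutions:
 Integral(1/acos(_y*k), (_y, v(z))) = C1 - 3*z


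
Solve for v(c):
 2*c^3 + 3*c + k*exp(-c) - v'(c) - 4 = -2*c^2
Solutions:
 v(c) = C1 + c^4/2 + 2*c^3/3 + 3*c^2/2 - 4*c - k*exp(-c)


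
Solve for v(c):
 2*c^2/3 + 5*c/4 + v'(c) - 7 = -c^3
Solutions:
 v(c) = C1 - c^4/4 - 2*c^3/9 - 5*c^2/8 + 7*c


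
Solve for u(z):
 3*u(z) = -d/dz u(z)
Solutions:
 u(z) = C1*exp(-3*z)


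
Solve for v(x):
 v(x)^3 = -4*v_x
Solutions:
 v(x) = -sqrt(2)*sqrt(-1/(C1 - x))
 v(x) = sqrt(2)*sqrt(-1/(C1 - x))


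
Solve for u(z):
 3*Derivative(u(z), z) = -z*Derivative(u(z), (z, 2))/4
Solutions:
 u(z) = C1 + C2/z^11


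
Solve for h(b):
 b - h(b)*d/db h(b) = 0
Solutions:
 h(b) = -sqrt(C1 + b^2)
 h(b) = sqrt(C1 + b^2)


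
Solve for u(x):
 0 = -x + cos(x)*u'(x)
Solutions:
 u(x) = C1 + Integral(x/cos(x), x)


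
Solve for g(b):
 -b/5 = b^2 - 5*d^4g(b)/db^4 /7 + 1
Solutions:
 g(b) = C1 + C2*b + C3*b^2 + C4*b^3 + 7*b^6/1800 + 7*b^5/3000 + 7*b^4/120


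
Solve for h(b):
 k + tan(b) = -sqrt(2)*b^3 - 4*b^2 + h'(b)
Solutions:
 h(b) = C1 + sqrt(2)*b^4/4 + 4*b^3/3 + b*k - log(cos(b))


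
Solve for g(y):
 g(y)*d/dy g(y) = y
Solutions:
 g(y) = -sqrt(C1 + y^2)
 g(y) = sqrt(C1 + y^2)


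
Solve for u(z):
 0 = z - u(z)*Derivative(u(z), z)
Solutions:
 u(z) = -sqrt(C1 + z^2)
 u(z) = sqrt(C1 + z^2)


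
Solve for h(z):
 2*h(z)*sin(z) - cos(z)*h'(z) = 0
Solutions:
 h(z) = C1/cos(z)^2


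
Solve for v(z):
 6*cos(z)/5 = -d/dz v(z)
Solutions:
 v(z) = C1 - 6*sin(z)/5


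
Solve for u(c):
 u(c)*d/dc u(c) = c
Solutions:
 u(c) = -sqrt(C1 + c^2)
 u(c) = sqrt(C1 + c^2)


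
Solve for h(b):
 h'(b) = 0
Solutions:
 h(b) = C1


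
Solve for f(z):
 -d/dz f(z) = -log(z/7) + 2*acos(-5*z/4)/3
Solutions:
 f(z) = C1 + z*log(z) - 2*z*acos(-5*z/4)/3 - z*log(7) - z - 2*sqrt(16 - 25*z^2)/15


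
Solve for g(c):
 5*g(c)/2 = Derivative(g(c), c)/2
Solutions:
 g(c) = C1*exp(5*c)


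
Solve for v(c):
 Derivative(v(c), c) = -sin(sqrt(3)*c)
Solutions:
 v(c) = C1 + sqrt(3)*cos(sqrt(3)*c)/3


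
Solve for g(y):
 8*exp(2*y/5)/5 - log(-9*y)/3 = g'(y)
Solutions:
 g(y) = C1 - y*log(-y)/3 + y*(1 - 2*log(3))/3 + 4*exp(2*y/5)


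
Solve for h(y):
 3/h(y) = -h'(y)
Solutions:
 h(y) = -sqrt(C1 - 6*y)
 h(y) = sqrt(C1 - 6*y)


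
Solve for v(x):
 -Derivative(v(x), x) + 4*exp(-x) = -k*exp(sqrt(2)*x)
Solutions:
 v(x) = C1 + sqrt(2)*k*exp(sqrt(2)*x)/2 - 4*exp(-x)


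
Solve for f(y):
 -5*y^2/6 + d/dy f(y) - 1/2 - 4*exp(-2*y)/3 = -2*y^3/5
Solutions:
 f(y) = C1 - y^4/10 + 5*y^3/18 + y/2 - 2*exp(-2*y)/3


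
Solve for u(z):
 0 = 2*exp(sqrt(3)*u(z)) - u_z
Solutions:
 u(z) = sqrt(3)*(2*log(-1/(C1 + 2*z)) - log(3))/6


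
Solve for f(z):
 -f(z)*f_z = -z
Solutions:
 f(z) = -sqrt(C1 + z^2)
 f(z) = sqrt(C1 + z^2)


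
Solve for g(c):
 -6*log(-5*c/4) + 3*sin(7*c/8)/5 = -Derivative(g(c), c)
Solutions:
 g(c) = C1 + 6*c*log(-c) - 12*c*log(2) - 6*c + 6*c*log(5) + 24*cos(7*c/8)/35


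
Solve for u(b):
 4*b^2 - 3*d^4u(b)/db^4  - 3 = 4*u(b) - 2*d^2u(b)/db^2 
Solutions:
 u(b) = b^2 + (C1*sin(sqrt(2)*3^(3/4)*b*sin(atan(sqrt(11))/2)/3) + C2*cos(sqrt(2)*3^(3/4)*b*sin(atan(sqrt(11))/2)/3))*exp(-sqrt(2)*3^(3/4)*b*cos(atan(sqrt(11))/2)/3) + (C3*sin(sqrt(2)*3^(3/4)*b*sin(atan(sqrt(11))/2)/3) + C4*cos(sqrt(2)*3^(3/4)*b*sin(atan(sqrt(11))/2)/3))*exp(sqrt(2)*3^(3/4)*b*cos(atan(sqrt(11))/2)/3) + 1/4


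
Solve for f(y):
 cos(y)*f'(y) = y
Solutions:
 f(y) = C1 + Integral(y/cos(y), y)


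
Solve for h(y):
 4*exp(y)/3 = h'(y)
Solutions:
 h(y) = C1 + 4*exp(y)/3


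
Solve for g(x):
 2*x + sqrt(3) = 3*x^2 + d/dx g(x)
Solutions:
 g(x) = C1 - x^3 + x^2 + sqrt(3)*x


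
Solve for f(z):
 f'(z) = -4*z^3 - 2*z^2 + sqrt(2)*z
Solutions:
 f(z) = C1 - z^4 - 2*z^3/3 + sqrt(2)*z^2/2


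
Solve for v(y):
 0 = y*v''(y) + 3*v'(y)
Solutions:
 v(y) = C1 + C2/y^2


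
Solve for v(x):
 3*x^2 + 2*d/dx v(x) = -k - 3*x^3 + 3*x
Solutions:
 v(x) = C1 - k*x/2 - 3*x^4/8 - x^3/2 + 3*x^2/4


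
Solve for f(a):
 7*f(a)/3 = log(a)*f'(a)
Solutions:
 f(a) = C1*exp(7*li(a)/3)


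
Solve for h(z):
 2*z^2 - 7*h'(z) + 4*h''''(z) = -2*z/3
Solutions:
 h(z) = C1 + C4*exp(14^(1/3)*z/2) + 2*z^3/21 + z^2/21 + (C2*sin(14^(1/3)*sqrt(3)*z/4) + C3*cos(14^(1/3)*sqrt(3)*z/4))*exp(-14^(1/3)*z/4)


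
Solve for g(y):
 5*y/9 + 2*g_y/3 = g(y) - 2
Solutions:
 g(y) = C1*exp(3*y/2) + 5*y/9 + 64/27


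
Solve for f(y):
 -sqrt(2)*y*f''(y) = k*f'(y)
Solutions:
 f(y) = C1 + y^(-sqrt(2)*re(k)/2 + 1)*(C2*sin(sqrt(2)*log(y)*Abs(im(k))/2) + C3*cos(sqrt(2)*log(y)*im(k)/2))


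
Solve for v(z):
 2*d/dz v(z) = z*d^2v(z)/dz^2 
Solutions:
 v(z) = C1 + C2*z^3


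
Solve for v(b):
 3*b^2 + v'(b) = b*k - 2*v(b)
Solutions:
 v(b) = C1*exp(-2*b) - 3*b^2/2 + b*k/2 + 3*b/2 - k/4 - 3/4


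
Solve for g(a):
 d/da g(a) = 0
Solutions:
 g(a) = C1


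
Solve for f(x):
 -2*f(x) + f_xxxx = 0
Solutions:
 f(x) = C1*exp(-2^(1/4)*x) + C2*exp(2^(1/4)*x) + C3*sin(2^(1/4)*x) + C4*cos(2^(1/4)*x)


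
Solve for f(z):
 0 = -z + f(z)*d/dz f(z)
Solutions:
 f(z) = -sqrt(C1 + z^2)
 f(z) = sqrt(C1 + z^2)


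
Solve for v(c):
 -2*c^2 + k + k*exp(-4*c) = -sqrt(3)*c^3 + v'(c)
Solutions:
 v(c) = C1 + sqrt(3)*c^4/4 - 2*c^3/3 + c*k - k*exp(-4*c)/4


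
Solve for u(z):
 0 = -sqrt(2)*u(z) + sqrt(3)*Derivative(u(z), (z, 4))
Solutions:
 u(z) = C1*exp(-2^(1/8)*3^(7/8)*z/3) + C2*exp(2^(1/8)*3^(7/8)*z/3) + C3*sin(2^(1/8)*3^(7/8)*z/3) + C4*cos(2^(1/8)*3^(7/8)*z/3)


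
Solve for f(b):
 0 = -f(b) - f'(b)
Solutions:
 f(b) = C1*exp(-b)


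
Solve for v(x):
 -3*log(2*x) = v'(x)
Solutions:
 v(x) = C1 - 3*x*log(x) - x*log(8) + 3*x


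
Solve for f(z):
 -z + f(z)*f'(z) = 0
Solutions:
 f(z) = -sqrt(C1 + z^2)
 f(z) = sqrt(C1 + z^2)


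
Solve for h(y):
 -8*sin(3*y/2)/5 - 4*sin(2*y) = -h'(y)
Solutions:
 h(y) = C1 - 16*cos(3*y/2)/15 - 2*cos(2*y)


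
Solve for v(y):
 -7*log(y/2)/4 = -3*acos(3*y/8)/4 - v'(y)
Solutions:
 v(y) = C1 + 7*y*log(y)/4 - 3*y*acos(3*y/8)/4 - 7*y/4 - 7*y*log(2)/4 + sqrt(64 - 9*y^2)/4


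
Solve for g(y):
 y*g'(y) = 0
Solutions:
 g(y) = C1


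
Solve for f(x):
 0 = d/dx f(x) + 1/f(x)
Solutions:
 f(x) = -sqrt(C1 - 2*x)
 f(x) = sqrt(C1 - 2*x)


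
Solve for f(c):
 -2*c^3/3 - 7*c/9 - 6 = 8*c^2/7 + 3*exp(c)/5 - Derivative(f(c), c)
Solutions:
 f(c) = C1 + c^4/6 + 8*c^3/21 + 7*c^2/18 + 6*c + 3*exp(c)/5


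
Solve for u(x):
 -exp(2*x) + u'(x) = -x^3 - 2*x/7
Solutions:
 u(x) = C1 - x^4/4 - x^2/7 + exp(2*x)/2


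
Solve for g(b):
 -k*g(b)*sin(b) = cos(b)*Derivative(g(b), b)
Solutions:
 g(b) = C1*exp(k*log(cos(b)))


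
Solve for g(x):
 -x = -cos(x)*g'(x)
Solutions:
 g(x) = C1 + Integral(x/cos(x), x)


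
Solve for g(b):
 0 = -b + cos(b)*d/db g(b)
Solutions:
 g(b) = C1 + Integral(b/cos(b), b)


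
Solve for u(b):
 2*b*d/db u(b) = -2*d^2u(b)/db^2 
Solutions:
 u(b) = C1 + C2*erf(sqrt(2)*b/2)


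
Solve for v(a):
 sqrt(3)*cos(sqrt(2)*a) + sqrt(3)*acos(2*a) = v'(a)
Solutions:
 v(a) = C1 + sqrt(3)*(a*acos(2*a) - sqrt(1 - 4*a^2)/2) + sqrt(6)*sin(sqrt(2)*a)/2


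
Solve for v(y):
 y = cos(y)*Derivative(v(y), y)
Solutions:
 v(y) = C1 + Integral(y/cos(y), y)


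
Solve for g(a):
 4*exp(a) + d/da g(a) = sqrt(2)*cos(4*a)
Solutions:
 g(a) = C1 - 4*exp(a) + sqrt(2)*sin(4*a)/4


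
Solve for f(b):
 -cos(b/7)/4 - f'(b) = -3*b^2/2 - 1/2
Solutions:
 f(b) = C1 + b^3/2 + b/2 - 7*sin(b/7)/4


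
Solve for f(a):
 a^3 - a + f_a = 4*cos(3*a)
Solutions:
 f(a) = C1 - a^4/4 + a^2/2 + 4*sin(3*a)/3


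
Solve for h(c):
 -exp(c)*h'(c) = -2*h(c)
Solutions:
 h(c) = C1*exp(-2*exp(-c))


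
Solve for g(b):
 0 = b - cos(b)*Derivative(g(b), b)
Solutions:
 g(b) = C1 + Integral(b/cos(b), b)


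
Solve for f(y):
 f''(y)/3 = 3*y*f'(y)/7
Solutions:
 f(y) = C1 + C2*erfi(3*sqrt(14)*y/14)


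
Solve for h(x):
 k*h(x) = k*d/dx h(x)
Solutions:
 h(x) = C1*exp(x)


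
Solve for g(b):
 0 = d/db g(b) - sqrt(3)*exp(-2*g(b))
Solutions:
 g(b) = log(-sqrt(C1 + 2*sqrt(3)*b))
 g(b) = log(C1 + 2*sqrt(3)*b)/2


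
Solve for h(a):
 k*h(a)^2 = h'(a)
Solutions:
 h(a) = -1/(C1 + a*k)


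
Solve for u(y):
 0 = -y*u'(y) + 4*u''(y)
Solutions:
 u(y) = C1 + C2*erfi(sqrt(2)*y/4)


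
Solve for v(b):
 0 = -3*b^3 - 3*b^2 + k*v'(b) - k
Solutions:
 v(b) = C1 + 3*b^4/(4*k) + b^3/k + b


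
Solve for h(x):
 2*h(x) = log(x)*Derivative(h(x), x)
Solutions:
 h(x) = C1*exp(2*li(x))


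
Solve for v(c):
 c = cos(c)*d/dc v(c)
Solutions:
 v(c) = C1 + Integral(c/cos(c), c)


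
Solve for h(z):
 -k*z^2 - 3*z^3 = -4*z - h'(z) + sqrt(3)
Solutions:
 h(z) = C1 + k*z^3/3 + 3*z^4/4 - 2*z^2 + sqrt(3)*z


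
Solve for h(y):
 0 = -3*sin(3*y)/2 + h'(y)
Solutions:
 h(y) = C1 - cos(3*y)/2


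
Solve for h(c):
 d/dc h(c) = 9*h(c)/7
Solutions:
 h(c) = C1*exp(9*c/7)


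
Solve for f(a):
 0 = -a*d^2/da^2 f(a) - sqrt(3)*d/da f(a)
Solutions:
 f(a) = C1 + C2*a^(1 - sqrt(3))


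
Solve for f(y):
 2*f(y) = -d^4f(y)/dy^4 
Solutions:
 f(y) = (C1*sin(2^(3/4)*y/2) + C2*cos(2^(3/4)*y/2))*exp(-2^(3/4)*y/2) + (C3*sin(2^(3/4)*y/2) + C4*cos(2^(3/4)*y/2))*exp(2^(3/4)*y/2)


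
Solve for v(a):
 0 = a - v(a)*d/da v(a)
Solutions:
 v(a) = -sqrt(C1 + a^2)
 v(a) = sqrt(C1 + a^2)


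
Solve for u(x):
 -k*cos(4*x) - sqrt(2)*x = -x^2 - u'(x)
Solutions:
 u(x) = C1 + k*sin(4*x)/4 - x^3/3 + sqrt(2)*x^2/2


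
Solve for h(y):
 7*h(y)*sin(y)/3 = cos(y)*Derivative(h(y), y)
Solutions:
 h(y) = C1/cos(y)^(7/3)


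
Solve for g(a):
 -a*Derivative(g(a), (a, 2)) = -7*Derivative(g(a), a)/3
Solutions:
 g(a) = C1 + C2*a^(10/3)


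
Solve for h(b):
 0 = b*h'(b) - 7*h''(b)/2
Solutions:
 h(b) = C1 + C2*erfi(sqrt(7)*b/7)


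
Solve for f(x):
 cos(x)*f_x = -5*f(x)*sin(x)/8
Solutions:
 f(x) = C1*cos(x)^(5/8)


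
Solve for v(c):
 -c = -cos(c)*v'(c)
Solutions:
 v(c) = C1 + Integral(c/cos(c), c)


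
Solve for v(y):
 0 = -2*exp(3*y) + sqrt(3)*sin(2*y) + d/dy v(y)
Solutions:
 v(y) = C1 + 2*exp(3*y)/3 + sqrt(3)*cos(2*y)/2


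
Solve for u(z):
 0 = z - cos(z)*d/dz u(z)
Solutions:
 u(z) = C1 + Integral(z/cos(z), z)


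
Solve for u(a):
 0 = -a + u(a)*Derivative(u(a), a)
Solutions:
 u(a) = -sqrt(C1 + a^2)
 u(a) = sqrt(C1 + a^2)


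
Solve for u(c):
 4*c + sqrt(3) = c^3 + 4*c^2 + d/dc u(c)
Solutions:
 u(c) = C1 - c^4/4 - 4*c^3/3 + 2*c^2 + sqrt(3)*c


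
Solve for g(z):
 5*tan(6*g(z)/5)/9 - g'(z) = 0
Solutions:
 g(z) = -5*asin(C1*exp(2*z/3))/6 + 5*pi/6
 g(z) = 5*asin(C1*exp(2*z/3))/6


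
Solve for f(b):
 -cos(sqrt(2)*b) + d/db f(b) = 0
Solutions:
 f(b) = C1 + sqrt(2)*sin(sqrt(2)*b)/2


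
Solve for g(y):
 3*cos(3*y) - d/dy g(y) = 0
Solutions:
 g(y) = C1 + sin(3*y)


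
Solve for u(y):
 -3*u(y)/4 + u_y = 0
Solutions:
 u(y) = C1*exp(3*y/4)


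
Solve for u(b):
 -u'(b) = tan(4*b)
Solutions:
 u(b) = C1 + log(cos(4*b))/4


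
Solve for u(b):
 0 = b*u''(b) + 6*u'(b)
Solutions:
 u(b) = C1 + C2/b^5


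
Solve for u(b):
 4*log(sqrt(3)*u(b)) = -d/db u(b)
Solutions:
 Integral(1/(2*log(_y) + log(3)), (_y, u(b)))/2 = C1 - b


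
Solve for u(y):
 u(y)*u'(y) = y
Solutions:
 u(y) = -sqrt(C1 + y^2)
 u(y) = sqrt(C1 + y^2)


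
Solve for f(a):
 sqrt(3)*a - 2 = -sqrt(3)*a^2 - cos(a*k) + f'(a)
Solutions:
 f(a) = C1 + sqrt(3)*a^3/3 + sqrt(3)*a^2/2 - 2*a + sin(a*k)/k


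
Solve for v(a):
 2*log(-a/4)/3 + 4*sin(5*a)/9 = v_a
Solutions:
 v(a) = C1 + 2*a*log(-a)/3 - 4*a*log(2)/3 - 2*a/3 - 4*cos(5*a)/45


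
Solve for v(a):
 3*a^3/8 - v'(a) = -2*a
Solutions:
 v(a) = C1 + 3*a^4/32 + a^2


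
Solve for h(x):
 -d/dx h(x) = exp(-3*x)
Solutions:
 h(x) = C1 + exp(-3*x)/3


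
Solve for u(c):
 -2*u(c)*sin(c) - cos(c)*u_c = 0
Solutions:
 u(c) = C1*cos(c)^2


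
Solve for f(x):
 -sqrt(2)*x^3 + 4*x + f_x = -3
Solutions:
 f(x) = C1 + sqrt(2)*x^4/4 - 2*x^2 - 3*x


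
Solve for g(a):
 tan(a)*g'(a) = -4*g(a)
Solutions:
 g(a) = C1/sin(a)^4


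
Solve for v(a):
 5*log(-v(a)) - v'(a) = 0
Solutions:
 -li(-v(a)) = C1 + 5*a


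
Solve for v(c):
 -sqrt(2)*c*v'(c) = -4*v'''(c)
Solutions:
 v(c) = C1 + Integral(C2*airyai(sqrt(2)*c/2) + C3*airybi(sqrt(2)*c/2), c)


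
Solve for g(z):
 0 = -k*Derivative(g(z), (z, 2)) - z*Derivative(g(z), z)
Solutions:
 g(z) = C1 + C2*sqrt(k)*erf(sqrt(2)*z*sqrt(1/k)/2)


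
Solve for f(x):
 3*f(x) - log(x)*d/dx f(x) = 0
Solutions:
 f(x) = C1*exp(3*li(x))


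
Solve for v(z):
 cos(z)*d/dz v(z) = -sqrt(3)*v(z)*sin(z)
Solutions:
 v(z) = C1*cos(z)^(sqrt(3))


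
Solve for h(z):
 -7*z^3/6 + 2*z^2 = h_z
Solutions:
 h(z) = C1 - 7*z^4/24 + 2*z^3/3


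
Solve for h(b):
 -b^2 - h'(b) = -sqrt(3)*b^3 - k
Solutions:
 h(b) = C1 + sqrt(3)*b^4/4 - b^3/3 + b*k


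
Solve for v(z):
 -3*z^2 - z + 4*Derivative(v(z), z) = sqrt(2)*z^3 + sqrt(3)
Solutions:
 v(z) = C1 + sqrt(2)*z^4/16 + z^3/4 + z^2/8 + sqrt(3)*z/4


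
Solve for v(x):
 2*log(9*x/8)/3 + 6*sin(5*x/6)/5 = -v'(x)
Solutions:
 v(x) = C1 - 2*x*log(x)/3 - 4*x*log(3)/3 + 2*x/3 + 2*x*log(2) + 36*cos(5*x/6)/25


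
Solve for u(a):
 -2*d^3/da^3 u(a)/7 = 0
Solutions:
 u(a) = C1 + C2*a + C3*a^2


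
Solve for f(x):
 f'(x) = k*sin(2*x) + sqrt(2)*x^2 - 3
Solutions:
 f(x) = C1 - k*cos(2*x)/2 + sqrt(2)*x^3/3 - 3*x


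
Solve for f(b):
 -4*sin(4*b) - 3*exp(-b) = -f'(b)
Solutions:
 f(b) = C1 - cos(4*b) - 3*exp(-b)


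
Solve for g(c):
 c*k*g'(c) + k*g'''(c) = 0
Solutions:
 g(c) = C1 + Integral(C2*airyai(-c) + C3*airybi(-c), c)


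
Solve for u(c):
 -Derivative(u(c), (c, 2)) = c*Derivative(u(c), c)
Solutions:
 u(c) = C1 + C2*erf(sqrt(2)*c/2)


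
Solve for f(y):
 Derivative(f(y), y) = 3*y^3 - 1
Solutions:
 f(y) = C1 + 3*y^4/4 - y


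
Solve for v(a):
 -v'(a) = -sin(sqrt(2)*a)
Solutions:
 v(a) = C1 - sqrt(2)*cos(sqrt(2)*a)/2


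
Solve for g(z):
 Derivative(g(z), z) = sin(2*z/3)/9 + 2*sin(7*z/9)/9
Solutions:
 g(z) = C1 - cos(2*z/3)/6 - 2*cos(7*z/9)/7


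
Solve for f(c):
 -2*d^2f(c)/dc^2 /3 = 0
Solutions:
 f(c) = C1 + C2*c


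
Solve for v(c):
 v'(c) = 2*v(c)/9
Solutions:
 v(c) = C1*exp(2*c/9)


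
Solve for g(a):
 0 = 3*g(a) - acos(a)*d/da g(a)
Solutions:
 g(a) = C1*exp(3*Integral(1/acos(a), a))


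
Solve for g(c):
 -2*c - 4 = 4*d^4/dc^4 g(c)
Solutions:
 g(c) = C1 + C2*c + C3*c^2 + C4*c^3 - c^5/240 - c^4/24


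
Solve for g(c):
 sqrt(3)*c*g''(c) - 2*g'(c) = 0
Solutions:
 g(c) = C1 + C2*c^(1 + 2*sqrt(3)/3)


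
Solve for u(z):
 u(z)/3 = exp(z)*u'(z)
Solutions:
 u(z) = C1*exp(-exp(-z)/3)


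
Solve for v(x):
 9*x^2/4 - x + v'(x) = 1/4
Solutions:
 v(x) = C1 - 3*x^3/4 + x^2/2 + x/4


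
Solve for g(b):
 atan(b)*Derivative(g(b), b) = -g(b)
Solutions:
 g(b) = C1*exp(-Integral(1/atan(b), b))


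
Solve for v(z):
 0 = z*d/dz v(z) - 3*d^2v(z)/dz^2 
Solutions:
 v(z) = C1 + C2*erfi(sqrt(6)*z/6)


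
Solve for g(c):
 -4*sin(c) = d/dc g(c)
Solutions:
 g(c) = C1 + 4*cos(c)


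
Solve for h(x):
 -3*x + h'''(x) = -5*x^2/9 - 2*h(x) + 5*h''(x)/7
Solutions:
 h(x) = C1*exp(x*(25/(21*sqrt(189231) + 9136)^(1/3) + 10 + (21*sqrt(189231) + 9136)^(1/3))/42)*sin(sqrt(3)*x*(-(21*sqrt(189231) + 9136)^(1/3) + 25/(21*sqrt(189231) + 9136)^(1/3))/42) + C2*exp(x*(25/(21*sqrt(189231) + 9136)^(1/3) + 10 + (21*sqrt(189231) + 9136)^(1/3))/42)*cos(sqrt(3)*x*(-(21*sqrt(189231) + 9136)^(1/3) + 25/(21*sqrt(189231) + 9136)^(1/3))/42) + C3*exp(x*(-(21*sqrt(189231) + 9136)^(1/3) - 25/(21*sqrt(189231) + 9136)^(1/3) + 5)/21) - 5*x^2/18 + 3*x/2 - 25/126


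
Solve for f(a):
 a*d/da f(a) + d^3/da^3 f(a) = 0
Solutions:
 f(a) = C1 + Integral(C2*airyai(-a) + C3*airybi(-a), a)


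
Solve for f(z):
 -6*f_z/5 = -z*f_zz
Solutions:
 f(z) = C1 + C2*z^(11/5)


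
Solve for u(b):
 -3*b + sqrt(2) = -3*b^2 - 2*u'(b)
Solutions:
 u(b) = C1 - b^3/2 + 3*b^2/4 - sqrt(2)*b/2


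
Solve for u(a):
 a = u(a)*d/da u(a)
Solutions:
 u(a) = -sqrt(C1 + a^2)
 u(a) = sqrt(C1 + a^2)


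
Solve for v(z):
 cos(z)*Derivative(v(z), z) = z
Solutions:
 v(z) = C1 + Integral(z/cos(z), z)


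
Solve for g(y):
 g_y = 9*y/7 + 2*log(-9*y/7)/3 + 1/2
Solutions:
 g(y) = C1 + 9*y^2/14 + 2*y*log(-y)/3 + y*(-4*log(7) - 1 + 8*log(3))/6


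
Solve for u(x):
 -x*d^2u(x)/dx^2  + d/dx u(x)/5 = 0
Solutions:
 u(x) = C1 + C2*x^(6/5)


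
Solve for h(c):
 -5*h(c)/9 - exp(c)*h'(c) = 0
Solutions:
 h(c) = C1*exp(5*exp(-c)/9)


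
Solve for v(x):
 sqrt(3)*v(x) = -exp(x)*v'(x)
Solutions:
 v(x) = C1*exp(sqrt(3)*exp(-x))


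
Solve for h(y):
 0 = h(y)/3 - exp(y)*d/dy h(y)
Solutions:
 h(y) = C1*exp(-exp(-y)/3)


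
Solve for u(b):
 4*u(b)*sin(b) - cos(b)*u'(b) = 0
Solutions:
 u(b) = C1/cos(b)^4


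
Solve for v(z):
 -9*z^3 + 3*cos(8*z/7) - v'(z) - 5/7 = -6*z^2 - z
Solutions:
 v(z) = C1 - 9*z^4/4 + 2*z^3 + z^2/2 - 5*z/7 + 21*sin(8*z/7)/8


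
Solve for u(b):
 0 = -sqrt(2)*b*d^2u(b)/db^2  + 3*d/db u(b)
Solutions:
 u(b) = C1 + C2*b^(1 + 3*sqrt(2)/2)


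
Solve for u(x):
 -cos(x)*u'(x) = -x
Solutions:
 u(x) = C1 + Integral(x/cos(x), x)


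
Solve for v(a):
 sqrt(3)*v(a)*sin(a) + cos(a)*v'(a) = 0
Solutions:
 v(a) = C1*cos(a)^(sqrt(3))


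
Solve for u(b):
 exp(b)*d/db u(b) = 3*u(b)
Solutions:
 u(b) = C1*exp(-3*exp(-b))


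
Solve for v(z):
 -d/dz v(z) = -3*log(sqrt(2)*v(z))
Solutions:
 -2*Integral(1/(2*log(_y) + log(2)), (_y, v(z)))/3 = C1 - z


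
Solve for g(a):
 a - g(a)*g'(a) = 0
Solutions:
 g(a) = -sqrt(C1 + a^2)
 g(a) = sqrt(C1 + a^2)


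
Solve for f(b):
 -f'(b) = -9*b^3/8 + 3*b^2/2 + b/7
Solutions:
 f(b) = C1 + 9*b^4/32 - b^3/2 - b^2/14


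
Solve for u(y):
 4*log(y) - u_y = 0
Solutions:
 u(y) = C1 + 4*y*log(y) - 4*y


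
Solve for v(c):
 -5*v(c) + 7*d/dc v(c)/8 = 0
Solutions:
 v(c) = C1*exp(40*c/7)


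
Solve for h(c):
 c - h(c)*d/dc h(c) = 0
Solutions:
 h(c) = -sqrt(C1 + c^2)
 h(c) = sqrt(C1 + c^2)


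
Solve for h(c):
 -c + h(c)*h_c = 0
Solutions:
 h(c) = -sqrt(C1 + c^2)
 h(c) = sqrt(C1 + c^2)


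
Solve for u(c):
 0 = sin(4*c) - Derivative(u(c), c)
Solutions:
 u(c) = C1 - cos(4*c)/4


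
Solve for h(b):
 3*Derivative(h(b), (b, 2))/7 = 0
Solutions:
 h(b) = C1 + C2*b


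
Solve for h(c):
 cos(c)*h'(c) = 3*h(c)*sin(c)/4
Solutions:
 h(c) = C1/cos(c)^(3/4)


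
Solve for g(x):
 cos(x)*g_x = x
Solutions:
 g(x) = C1 + Integral(x/cos(x), x)


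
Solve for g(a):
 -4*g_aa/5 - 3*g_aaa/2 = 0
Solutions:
 g(a) = C1 + C2*a + C3*exp(-8*a/15)


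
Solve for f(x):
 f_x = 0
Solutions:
 f(x) = C1


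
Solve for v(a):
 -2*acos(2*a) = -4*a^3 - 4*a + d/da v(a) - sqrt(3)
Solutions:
 v(a) = C1 + a^4 + 2*a^2 - 2*a*acos(2*a) + sqrt(3)*a + sqrt(1 - 4*a^2)


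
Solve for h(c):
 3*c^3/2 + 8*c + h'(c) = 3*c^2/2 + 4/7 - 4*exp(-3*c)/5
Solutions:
 h(c) = C1 - 3*c^4/8 + c^3/2 - 4*c^2 + 4*c/7 + 4*exp(-3*c)/15


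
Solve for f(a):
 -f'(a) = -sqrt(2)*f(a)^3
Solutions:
 f(a) = -sqrt(2)*sqrt(-1/(C1 + sqrt(2)*a))/2
 f(a) = sqrt(2)*sqrt(-1/(C1 + sqrt(2)*a))/2


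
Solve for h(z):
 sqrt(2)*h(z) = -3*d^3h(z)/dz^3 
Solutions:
 h(z) = C3*exp(-2^(1/6)*3^(2/3)*z/3) + (C1*sin(6^(1/6)*z/2) + C2*cos(6^(1/6)*z/2))*exp(2^(1/6)*3^(2/3)*z/6)


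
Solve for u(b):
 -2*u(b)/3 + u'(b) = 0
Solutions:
 u(b) = C1*exp(2*b/3)


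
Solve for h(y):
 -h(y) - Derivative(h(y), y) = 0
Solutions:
 h(y) = C1*exp(-y)


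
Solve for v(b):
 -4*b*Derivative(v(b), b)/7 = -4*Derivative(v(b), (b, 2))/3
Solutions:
 v(b) = C1 + C2*erfi(sqrt(42)*b/14)


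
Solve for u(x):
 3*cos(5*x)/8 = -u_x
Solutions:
 u(x) = C1 - 3*sin(5*x)/40


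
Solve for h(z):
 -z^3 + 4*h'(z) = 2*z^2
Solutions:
 h(z) = C1 + z^4/16 + z^3/6
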